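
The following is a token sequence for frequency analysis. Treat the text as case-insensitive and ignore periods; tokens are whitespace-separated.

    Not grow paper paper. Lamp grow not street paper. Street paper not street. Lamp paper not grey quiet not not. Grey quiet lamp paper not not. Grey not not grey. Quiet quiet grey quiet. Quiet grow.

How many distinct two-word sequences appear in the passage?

36 tokens → 35 bigram windows in total.
Repeated bigrams (each contributes count−1 duplicates):
  grey quiet: 4
  not grey: 4
  not not: 3
  paper not: 3
  lamp paper: 2
  not street: 2
  quiet quiet: 2
  street paper: 2
14 duplicate windows → 35 − 14 = 21 distinct.

21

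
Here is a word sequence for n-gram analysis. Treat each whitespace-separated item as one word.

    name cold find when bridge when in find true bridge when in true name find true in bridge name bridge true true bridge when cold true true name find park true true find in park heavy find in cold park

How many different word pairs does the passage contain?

29

40 tokens → 39 bigram windows in total.
Repeated bigrams (each contributes count−1 duplicates):
  bridge when: 3
  true true: 3
  find in: 2
  find true: 2
  name find: 2
  true bridge: 2
  true name: 2
  when in: 2
10 duplicate windows → 39 − 10 = 29 distinct.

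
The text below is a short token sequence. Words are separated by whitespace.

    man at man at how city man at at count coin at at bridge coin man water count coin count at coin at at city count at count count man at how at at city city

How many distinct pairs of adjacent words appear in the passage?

36 tokens → 35 bigram windows in total.
Repeated bigrams (each contributes count−1 duplicates):
  at at: 4
  man at: 4
  at city: 2
  at count: 2
  at how: 2
  coin at: 2
  count at: 2
  count coin: 2
12 duplicate windows → 35 − 12 = 23 distinct.

23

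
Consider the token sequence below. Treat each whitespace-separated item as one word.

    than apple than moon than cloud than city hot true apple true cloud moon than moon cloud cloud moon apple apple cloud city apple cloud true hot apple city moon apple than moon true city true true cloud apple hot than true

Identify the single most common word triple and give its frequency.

Trigram frequencies (highest first):
  apple than moon: 2
  than apple than: 1
  than moon than: 1
  moon than cloud: 1
  than cloud than: 1
  cloud than city: 1
  … (33 more, each ≤ 1)

"apple than moon", 2 times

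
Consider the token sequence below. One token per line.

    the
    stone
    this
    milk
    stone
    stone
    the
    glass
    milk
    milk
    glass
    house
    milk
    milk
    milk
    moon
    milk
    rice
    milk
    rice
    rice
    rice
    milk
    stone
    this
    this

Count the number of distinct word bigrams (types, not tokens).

18

26 tokens → 25 bigram windows in total.
Repeated bigrams (each contributes count−1 duplicates):
  milk milk: 3
  milk rice: 2
  milk stone: 2
  rice milk: 2
  rice rice: 2
  stone this: 2
7 duplicate windows → 25 − 7 = 18 distinct.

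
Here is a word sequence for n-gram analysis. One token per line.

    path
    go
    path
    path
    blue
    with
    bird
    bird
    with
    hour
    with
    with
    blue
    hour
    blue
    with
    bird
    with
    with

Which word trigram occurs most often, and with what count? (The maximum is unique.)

"blue with bird", 2 times

Trigram frequencies (highest first):
  blue with bird: 2
  path go path: 1
  go path path: 1
  path path blue: 1
  path blue with: 1
  with bird bird: 1
  … (10 more, each ≤ 1)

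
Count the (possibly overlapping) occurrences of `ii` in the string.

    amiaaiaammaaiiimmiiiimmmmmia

Sliding a length-2 window over the 28 characters (27 positions):
  position 13–14: ii
  position 14–15: ii
  position 18–19: ii
  position 19–20: ii
  position 20–21: ii

5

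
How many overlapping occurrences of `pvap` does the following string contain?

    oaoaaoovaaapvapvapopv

2

Sliding a length-4 window over the 21 characters (18 positions):
  position 12–15: pvap
  position 15–18: pvap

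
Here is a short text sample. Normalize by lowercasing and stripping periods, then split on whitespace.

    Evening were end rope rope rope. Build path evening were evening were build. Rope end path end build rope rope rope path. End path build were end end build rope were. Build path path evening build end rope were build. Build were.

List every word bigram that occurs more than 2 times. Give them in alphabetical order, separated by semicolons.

Bigram counts meeting the condition (more than 2 times):
  build rope: 3
  evening were: 3
  rope rope: 4
  were build: 3

build rope; evening were; rope rope; were build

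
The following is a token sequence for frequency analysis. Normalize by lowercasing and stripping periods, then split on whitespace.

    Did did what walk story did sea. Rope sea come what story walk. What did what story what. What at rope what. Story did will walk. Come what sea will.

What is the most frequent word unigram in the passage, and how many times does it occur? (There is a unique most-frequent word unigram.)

"what", 8 times

Unigram frequencies (highest first):
  what: 8
  did: 5
  story: 4
  walk: 3
  sea: 3
  rope: 2
  … (3 more, each ≤ 2)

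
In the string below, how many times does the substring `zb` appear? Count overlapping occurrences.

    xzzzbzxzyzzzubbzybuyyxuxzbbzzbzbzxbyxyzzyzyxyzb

Sliding a length-2 window over the 47 characters (46 positions):
  position 4–5: zb
  position 25–26: zb
  position 29–30: zb
  position 31–32: zb
  position 46–47: zb

5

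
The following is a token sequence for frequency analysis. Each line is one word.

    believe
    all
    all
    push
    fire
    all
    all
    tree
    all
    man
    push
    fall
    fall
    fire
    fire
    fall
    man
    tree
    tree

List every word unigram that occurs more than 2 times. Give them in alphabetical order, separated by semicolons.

Unigram counts meeting the condition (more than 2 times):
  all: 5
  fall: 3
  fire: 3
  tree: 3

all; fall; fire; tree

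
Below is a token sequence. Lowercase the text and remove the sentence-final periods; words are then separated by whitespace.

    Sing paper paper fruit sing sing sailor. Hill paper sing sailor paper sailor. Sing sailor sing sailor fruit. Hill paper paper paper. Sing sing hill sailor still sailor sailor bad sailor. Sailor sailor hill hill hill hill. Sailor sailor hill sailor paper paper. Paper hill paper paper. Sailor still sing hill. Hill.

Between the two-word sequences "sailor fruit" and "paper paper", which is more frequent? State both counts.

"paper paper" (6 vs 1)

"sailor fruit": 1 occurrence
"paper paper": 6 occurrences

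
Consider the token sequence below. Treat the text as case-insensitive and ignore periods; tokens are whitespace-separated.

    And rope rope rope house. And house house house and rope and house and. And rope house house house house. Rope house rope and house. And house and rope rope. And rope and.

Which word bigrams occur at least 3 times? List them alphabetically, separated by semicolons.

and house; and rope; house and; house house; rope and; rope house; rope rope

Bigram counts meeting the condition (at least 3 times):
  and house: 4
  and rope: 5
  house and: 5
  house house: 5
  rope and: 4
  rope house: 3
  rope rope: 3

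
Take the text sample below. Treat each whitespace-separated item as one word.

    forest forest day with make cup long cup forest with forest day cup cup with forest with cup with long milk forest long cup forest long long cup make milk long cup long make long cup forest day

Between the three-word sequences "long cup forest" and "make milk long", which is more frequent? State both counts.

"long cup forest" (3 vs 1)

"long cup forest": 3 occurrences
"make milk long": 1 occurrence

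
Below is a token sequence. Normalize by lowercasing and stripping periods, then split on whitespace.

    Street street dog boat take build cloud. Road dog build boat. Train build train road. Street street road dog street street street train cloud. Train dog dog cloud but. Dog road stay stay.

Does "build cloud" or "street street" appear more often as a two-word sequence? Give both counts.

"build cloud": 1 occurrence
"street street": 4 occurrences

"street street" (4 vs 1)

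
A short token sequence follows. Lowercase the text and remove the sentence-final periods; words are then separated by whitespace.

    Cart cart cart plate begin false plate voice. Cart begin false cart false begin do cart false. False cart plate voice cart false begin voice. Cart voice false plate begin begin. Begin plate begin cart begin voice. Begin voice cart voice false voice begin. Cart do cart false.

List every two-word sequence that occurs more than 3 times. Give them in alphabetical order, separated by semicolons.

cart false; voice cart

Bigram counts meeting the condition (more than 3 times):
  cart false: 4
  voice cart: 4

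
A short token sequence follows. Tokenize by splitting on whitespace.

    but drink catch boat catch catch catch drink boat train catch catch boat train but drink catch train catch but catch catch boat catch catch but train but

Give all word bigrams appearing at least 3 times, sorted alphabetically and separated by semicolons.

Bigram counts meeting the condition (at least 3 times):
  catch boat: 3
  catch catch: 5

catch boat; catch catch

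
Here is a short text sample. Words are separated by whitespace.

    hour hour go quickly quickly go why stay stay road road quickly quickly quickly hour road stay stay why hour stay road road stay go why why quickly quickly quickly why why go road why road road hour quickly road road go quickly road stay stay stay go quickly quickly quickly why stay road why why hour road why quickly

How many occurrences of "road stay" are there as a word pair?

3

Scanning the 59 overlapping bigram windows for "road stay":
  position 16–17: road stay
  position 23–24: road stay
  position 44–45: road stay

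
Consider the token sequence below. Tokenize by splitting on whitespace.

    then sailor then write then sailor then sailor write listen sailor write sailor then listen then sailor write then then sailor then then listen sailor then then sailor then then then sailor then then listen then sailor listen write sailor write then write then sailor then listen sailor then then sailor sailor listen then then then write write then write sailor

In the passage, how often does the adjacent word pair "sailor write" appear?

4

Scanning the 60 overlapping bigram windows for "sailor write":
  position 8–9: sailor write
  position 11–12: sailor write
  position 17–18: sailor write
  position 40–41: sailor write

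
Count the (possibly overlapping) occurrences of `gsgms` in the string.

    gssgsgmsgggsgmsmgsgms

3

Sliding a length-5 window over the 21 characters (17 positions):
  position 4–8: gsgms
  position 11–15: gsgms
  position 17–21: gsgms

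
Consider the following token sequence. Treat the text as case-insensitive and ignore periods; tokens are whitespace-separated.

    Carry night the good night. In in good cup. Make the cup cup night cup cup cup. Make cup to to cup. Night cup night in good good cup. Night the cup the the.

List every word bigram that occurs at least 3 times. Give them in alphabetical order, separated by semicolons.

cup cup; cup night

Bigram counts meeting the condition (at least 3 times):
  cup cup: 3
  cup night: 4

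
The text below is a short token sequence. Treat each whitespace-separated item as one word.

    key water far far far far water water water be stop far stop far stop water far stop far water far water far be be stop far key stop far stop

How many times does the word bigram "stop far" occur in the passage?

Scanning the 30 overlapping bigram windows for "stop far":
  position 11–12: stop far
  position 13–14: stop far
  position 18–19: stop far
  position 26–27: stop far
  position 29–30: stop far

5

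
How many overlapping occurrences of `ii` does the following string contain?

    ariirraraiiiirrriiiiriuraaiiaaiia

9

Sliding a length-2 window over the 33 characters (32 positions):
  position 3–4: ii
  position 10–11: ii
  position 11–12: ii
  position 12–13: ii
  position 17–18: ii
  position 18–19: ii
  position 19–20: ii
  position 27–28: ii
  position 31–32: ii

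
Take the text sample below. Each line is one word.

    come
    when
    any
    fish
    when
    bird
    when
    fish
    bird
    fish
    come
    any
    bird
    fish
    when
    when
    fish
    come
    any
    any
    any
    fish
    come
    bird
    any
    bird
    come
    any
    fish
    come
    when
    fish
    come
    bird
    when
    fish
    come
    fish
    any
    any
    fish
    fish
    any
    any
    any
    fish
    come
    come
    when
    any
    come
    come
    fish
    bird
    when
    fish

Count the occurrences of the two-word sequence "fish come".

7

Scanning the 55 overlapping bigram windows for "fish come":
  position 10–11: fish come
  position 17–18: fish come
  position 22–23: fish come
  position 29–30: fish come
  position 32–33: fish come
  position 36–37: fish come
  position 46–47: fish come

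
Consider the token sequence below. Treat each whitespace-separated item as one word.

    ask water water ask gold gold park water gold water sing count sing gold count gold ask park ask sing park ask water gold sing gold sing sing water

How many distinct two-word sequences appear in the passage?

23

29 tokens → 28 bigram windows in total.
Repeated bigrams (each contributes count−1 duplicates):
  ask water: 2
  gold sing: 2
  park ask: 2
  sing gold: 2
  water gold: 2
5 duplicate windows → 28 − 5 = 23 distinct.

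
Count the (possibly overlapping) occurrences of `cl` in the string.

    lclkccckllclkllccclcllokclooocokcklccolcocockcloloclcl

8

Sliding a length-2 window over the 54 characters (53 positions):
  position 2–3: cl
  position 11–12: cl
  position 18–19: cl
  position 20–21: cl
  position 25–26: cl
  position 46–47: cl
  position 51–52: cl
  position 53–54: cl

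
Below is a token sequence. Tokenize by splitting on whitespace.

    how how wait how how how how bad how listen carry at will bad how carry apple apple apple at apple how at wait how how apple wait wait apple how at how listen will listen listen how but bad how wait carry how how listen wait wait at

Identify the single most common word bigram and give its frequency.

Bigram frequencies (highest first):
  how how: 6
  bad how: 3
  how listen: 3
  how wait: 2
  wait how: 2
  apple apple: 2
  … (27 more, each ≤ 2)

"how how", 6 times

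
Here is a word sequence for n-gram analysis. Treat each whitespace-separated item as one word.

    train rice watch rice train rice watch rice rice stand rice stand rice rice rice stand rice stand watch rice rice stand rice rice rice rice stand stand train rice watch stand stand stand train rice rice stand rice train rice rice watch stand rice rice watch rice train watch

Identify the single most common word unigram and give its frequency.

"rice", 25 times

Unigram frequencies (highest first):
  rice: 25
  stand: 12
  watch: 7
  train: 6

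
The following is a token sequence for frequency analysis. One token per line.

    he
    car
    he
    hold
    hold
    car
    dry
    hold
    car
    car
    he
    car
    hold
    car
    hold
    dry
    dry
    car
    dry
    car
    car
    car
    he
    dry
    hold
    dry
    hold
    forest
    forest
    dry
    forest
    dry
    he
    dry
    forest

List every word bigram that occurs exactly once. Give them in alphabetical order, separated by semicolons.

dry dry; dry he; forest forest; he hold; hold forest; hold hold

Bigram counts meeting the condition (exactly once):
  dry dry: 1
  dry he: 1
  forest forest: 1
  he hold: 1
  hold forest: 1
  hold hold: 1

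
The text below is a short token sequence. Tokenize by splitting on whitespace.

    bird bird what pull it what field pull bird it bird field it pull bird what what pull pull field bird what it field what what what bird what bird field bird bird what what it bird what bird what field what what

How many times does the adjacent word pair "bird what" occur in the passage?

Scanning the 42 overlapping bigram windows for "bird what":
  position 2–3: bird what
  position 15–16: bird what
  position 21–22: bird what
  position 28–29: bird what
  position 33–34: bird what
  position 37–38: bird what
  position 39–40: bird what

7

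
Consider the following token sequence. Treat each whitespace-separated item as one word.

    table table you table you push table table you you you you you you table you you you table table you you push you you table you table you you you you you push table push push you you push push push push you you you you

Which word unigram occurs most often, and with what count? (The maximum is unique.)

Unigram frequencies (highest first):
  you: 27
  table: 11
  push: 9

"you", 27 times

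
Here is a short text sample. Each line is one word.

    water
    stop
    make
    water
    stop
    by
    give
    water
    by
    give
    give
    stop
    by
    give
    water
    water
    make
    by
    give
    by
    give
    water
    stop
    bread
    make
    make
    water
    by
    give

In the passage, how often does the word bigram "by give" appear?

6

Scanning the 28 overlapping bigram windows for "by give":
  position 6–7: by give
  position 9–10: by give
  position 13–14: by give
  position 18–19: by give
  position 20–21: by give
  position 28–29: by give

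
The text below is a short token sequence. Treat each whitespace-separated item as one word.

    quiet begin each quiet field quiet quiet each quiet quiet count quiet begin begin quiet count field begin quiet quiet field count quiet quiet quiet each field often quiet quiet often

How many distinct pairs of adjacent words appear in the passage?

18

31 tokens → 30 bigram windows in total.
Repeated bigrams (each contributes count−1 duplicates):
  quiet quiet: 6
  begin quiet: 2
  count quiet: 2
  each quiet: 2
  quiet begin: 2
  quiet count: 2
  quiet each: 2
  quiet field: 2
12 duplicate windows → 30 − 12 = 18 distinct.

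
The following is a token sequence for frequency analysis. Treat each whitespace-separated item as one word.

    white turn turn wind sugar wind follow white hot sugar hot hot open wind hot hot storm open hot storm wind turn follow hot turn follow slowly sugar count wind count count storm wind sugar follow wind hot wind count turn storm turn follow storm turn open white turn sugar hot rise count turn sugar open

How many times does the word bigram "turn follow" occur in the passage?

Scanning the 55 overlapping bigram windows for "turn follow":
  position 22–23: turn follow
  position 25–26: turn follow
  position 43–44: turn follow

3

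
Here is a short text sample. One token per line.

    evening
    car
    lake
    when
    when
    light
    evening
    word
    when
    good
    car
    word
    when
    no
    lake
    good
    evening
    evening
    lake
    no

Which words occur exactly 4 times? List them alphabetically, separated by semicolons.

Unigram counts meeting the condition (exactly 4 times):
  evening: 4
  when: 4

evening; when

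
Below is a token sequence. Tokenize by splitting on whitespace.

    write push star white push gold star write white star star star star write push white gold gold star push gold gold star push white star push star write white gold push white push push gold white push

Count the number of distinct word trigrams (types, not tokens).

32

38 tokens → 36 trigram windows in total.
Repeated trigrams (each contributes count−1 duplicates):
  gold gold star: 2
  gold star push: 2
  star star star: 2
  star write white: 2
4 duplicate windows → 36 − 4 = 32 distinct.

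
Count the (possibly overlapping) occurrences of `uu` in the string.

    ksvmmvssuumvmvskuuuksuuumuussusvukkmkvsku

6

Sliding a length-2 window over the 41 characters (40 positions):
  position 9–10: uu
  position 17–18: uu
  position 18–19: uu
  position 22–23: uu
  position 23–24: uu
  position 26–27: uu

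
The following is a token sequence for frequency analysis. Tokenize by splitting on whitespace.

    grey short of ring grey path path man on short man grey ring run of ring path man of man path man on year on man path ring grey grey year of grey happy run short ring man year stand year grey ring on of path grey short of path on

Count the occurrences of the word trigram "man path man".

Scanning the 49 overlapping trigram windows for "man path man":
  position 20–22: man path man

1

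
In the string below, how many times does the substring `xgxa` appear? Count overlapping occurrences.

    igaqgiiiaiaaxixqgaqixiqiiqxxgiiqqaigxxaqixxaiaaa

Sliding a length-4 window over the 48 characters (45 positions):
  (no match at any position)

0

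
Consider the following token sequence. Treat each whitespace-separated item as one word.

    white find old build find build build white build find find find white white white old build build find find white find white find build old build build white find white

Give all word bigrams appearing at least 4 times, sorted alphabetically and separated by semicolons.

Bigram counts meeting the condition (at least 4 times):
  find white: 4
  white find: 4

find white; white find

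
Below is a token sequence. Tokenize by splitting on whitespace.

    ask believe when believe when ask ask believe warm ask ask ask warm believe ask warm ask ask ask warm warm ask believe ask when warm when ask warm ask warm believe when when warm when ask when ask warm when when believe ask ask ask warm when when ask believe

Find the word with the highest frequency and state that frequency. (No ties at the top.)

"ask", 20 times

Unigram frequencies (highest first):
  ask: 20
  when: 12
  warm: 11
  believe: 8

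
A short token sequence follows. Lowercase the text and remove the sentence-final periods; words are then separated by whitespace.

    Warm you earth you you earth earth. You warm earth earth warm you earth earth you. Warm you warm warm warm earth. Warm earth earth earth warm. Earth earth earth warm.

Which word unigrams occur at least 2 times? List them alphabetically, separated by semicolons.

earth; warm; you

Unigram counts meeting the condition (at least 2 times):
  earth: 14
  warm: 10
  you: 7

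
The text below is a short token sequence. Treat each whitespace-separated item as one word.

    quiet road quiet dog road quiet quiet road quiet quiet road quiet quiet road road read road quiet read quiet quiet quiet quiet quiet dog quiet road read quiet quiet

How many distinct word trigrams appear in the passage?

30 tokens → 28 trigram windows in total.
Repeated trigrams (each contributes count−1 duplicates):
  quiet quiet quiet: 3
  quiet quiet road: 3
  quiet road quiet: 3
  road quiet quiet: 3
  read quiet quiet: 2
9 duplicate windows → 28 − 9 = 19 distinct.

19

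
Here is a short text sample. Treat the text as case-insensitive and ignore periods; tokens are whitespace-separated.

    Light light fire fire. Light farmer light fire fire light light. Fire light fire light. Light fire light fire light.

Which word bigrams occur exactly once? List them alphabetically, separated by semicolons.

Bigram counts meeting the condition (exactly once):
  farmer light: 1
  light farmer: 1

farmer light; light farmer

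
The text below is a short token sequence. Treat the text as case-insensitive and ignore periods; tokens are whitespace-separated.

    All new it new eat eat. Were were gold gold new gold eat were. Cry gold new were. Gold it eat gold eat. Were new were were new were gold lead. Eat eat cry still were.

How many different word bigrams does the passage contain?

24

36 tokens → 35 bigram windows in total.
Repeated bigrams (each contributes count−1 duplicates):
  eat were: 3
  new were: 3
  were gold: 3
  eat eat: 2
  gold eat: 2
  gold new: 2
  were new: 2
  were were: 2
11 duplicate windows → 35 − 11 = 24 distinct.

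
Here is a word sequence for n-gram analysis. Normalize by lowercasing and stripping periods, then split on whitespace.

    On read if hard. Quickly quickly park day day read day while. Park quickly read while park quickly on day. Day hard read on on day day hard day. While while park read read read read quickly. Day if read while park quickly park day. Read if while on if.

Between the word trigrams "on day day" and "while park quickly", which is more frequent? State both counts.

"on day day": 2 occurrences
"while park quickly": 3 occurrences

"while park quickly" (3 vs 2)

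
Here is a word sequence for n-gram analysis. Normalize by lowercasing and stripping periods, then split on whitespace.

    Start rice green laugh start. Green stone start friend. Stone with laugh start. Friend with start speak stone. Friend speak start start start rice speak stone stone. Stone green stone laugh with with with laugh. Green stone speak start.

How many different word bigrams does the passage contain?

39 tokens → 38 bigram windows in total.
Repeated bigrams (each contributes count−1 duplicates):
  green stone: 3
  laugh start: 2
  speak start: 2
  speak stone: 2
  start friend: 2
  start rice: 2
  start start: 2
  stone stone: 2
  … (2 more repeated)
11 duplicate windows → 38 − 11 = 27 distinct.

27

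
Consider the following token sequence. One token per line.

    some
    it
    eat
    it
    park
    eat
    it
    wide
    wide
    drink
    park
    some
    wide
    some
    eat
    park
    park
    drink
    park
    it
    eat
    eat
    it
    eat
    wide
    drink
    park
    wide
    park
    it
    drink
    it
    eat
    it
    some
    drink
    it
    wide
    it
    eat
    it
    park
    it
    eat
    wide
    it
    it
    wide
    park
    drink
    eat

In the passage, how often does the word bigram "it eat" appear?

6

Scanning the 50 overlapping bigram windows for "it eat":
  position 2–3: it eat
  position 20–21: it eat
  position 23–24: it eat
  position 32–33: it eat
  position 39–40: it eat
  position 43–44: it eat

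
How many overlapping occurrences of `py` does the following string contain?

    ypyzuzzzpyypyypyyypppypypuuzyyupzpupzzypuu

6

Sliding a length-2 window over the 42 characters (41 positions):
  position 2–3: py
  position 9–10: py
  position 12–13: py
  position 15–16: py
  position 21–22: py
  position 23–24: py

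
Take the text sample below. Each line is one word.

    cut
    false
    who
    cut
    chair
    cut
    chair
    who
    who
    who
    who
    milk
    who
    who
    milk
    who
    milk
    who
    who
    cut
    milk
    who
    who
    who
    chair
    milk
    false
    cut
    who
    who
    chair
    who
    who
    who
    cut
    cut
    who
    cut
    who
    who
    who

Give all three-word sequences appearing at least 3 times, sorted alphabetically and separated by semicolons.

Trigram counts meeting the condition (at least 3 times):
  milk who who: 3
  who milk who: 3
  who who who: 5

milk who who; who milk who; who who who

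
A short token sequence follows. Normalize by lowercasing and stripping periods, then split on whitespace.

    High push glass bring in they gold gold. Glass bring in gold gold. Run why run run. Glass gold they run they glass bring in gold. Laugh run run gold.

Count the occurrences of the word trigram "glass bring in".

3

Scanning the 28 overlapping trigram windows for "glass bring in":
  position 3–5: glass bring in
  position 9–11: glass bring in
  position 23–25: glass bring in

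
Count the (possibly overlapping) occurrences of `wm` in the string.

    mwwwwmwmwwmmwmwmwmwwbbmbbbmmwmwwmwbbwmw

9

Sliding a length-2 window over the 39 characters (38 positions):
  position 5–6: wm
  position 7–8: wm
  position 10–11: wm
  position 13–14: wm
  position 15–16: wm
  position 17–18: wm
  position 29–30: wm
  position 32–33: wm
  position 37–38: wm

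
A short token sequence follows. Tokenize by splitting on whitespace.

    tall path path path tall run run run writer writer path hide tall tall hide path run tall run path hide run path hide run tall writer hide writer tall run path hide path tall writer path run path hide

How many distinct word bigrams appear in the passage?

21

40 tokens → 39 bigram windows in total.
Repeated bigrams (each contributes count−1 duplicates):
  path hide: 5
  run path: 4
  tall run: 3
  hide path: 2
  hide run: 2
  path path: 2
  path run: 2
  path tall: 2
  … (4 more repeated)
18 duplicate windows → 39 − 18 = 21 distinct.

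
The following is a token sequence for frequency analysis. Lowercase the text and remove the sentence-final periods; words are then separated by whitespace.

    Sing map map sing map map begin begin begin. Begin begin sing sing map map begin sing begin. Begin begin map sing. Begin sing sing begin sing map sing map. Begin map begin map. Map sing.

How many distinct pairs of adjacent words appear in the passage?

9

36 tokens → 35 bigram windows in total.
Repeated bigrams (each contributes count−1 duplicates):
  begin begin: 6
  sing map: 5
  begin sing: 4
  map begin: 4
  map map: 4
  map sing: 4
  begin map: 3
  sing begin: 3
  … (1 more repeated)
26 duplicate windows → 35 − 26 = 9 distinct.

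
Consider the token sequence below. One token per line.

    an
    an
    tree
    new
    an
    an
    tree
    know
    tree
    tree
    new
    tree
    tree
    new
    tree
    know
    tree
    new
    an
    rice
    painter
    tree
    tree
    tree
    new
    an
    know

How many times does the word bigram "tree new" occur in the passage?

5

Scanning the 26 overlapping bigram windows for "tree new":
  position 3–4: tree new
  position 10–11: tree new
  position 13–14: tree new
  position 17–18: tree new
  position 24–25: tree new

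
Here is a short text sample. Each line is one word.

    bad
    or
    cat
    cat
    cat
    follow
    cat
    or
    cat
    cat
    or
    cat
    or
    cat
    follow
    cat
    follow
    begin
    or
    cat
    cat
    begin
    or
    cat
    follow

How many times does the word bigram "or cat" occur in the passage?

6

Scanning the 24 overlapping bigram windows for "or cat":
  position 2–3: or cat
  position 8–9: or cat
  position 11–12: or cat
  position 13–14: or cat
  position 19–20: or cat
  position 23–24: or cat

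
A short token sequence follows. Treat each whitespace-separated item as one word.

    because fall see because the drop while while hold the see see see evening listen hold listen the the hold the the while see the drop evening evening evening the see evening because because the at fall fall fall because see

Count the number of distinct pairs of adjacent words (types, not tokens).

41 tokens → 40 bigram windows in total.
Repeated bigrams (each contributes count−1 duplicates):
  because the: 2
  evening evening: 2
  fall fall: 2
  hold the: 2
  see evening: 2
  see see: 2
  the drop: 2
  the see: 2
  … (1 more repeated)
9 duplicate windows → 40 − 9 = 31 distinct.

31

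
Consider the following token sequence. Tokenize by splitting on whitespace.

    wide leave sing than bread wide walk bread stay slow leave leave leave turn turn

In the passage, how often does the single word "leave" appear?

Scanning the 15 tokens for "leave":
  position 2: leave
  position 11: leave
  position 12: leave
  position 13: leave

4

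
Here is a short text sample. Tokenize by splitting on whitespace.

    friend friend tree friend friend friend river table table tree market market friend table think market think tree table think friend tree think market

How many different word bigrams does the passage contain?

18

24 tokens → 23 bigram windows in total.
Repeated bigrams (each contributes count−1 duplicates):
  friend friend: 3
  friend tree: 2
  table think: 2
  think market: 2
5 duplicate windows → 23 − 5 = 18 distinct.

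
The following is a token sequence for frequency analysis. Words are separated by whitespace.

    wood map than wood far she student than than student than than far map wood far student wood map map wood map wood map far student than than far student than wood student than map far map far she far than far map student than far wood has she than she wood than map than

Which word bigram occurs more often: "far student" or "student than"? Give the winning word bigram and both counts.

"far student": 3 occurrences
"student than": 6 occurrences

"student than" (6 vs 3)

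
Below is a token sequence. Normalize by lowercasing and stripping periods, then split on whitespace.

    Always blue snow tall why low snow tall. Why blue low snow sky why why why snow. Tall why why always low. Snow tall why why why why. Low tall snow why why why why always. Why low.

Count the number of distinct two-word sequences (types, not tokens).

38 tokens → 37 bigram windows in total.
Repeated bigrams (each contributes count−1 duplicates):
  why why: 9
  snow tall: 4
  tall why: 4
  low snow: 3
  why low: 3
  why always: 2
19 duplicate windows → 37 − 19 = 18 distinct.

18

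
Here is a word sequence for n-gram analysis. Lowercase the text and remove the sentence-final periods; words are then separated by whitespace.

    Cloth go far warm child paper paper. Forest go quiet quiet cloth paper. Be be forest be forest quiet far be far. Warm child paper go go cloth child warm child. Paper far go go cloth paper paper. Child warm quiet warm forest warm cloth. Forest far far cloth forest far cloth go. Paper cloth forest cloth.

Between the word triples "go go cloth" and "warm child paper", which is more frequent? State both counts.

"go go cloth": 2 occurrences
"warm child paper": 3 occurrences

"warm child paper" (3 vs 2)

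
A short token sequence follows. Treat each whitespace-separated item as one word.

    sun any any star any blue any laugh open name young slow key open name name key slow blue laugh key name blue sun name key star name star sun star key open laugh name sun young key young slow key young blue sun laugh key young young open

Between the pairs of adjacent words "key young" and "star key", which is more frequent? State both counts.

"key young": 3 occurrences
"star key": 1 occurrence

"key young" (3 vs 1)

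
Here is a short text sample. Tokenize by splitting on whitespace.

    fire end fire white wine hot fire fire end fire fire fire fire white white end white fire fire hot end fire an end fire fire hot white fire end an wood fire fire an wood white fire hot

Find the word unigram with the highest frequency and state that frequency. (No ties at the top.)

"fire", 17 times

Unigram frequencies (highest first):
  fire: 17
  end: 6
  white: 6
  hot: 4
  an: 3
  wood: 2
  … (1 more, each ≤ 1)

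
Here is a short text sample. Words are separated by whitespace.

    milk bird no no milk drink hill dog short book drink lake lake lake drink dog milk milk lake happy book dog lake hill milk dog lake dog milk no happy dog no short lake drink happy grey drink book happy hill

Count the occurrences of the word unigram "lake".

Scanning the 42 tokens for "lake":
  position 12: lake
  position 13: lake
  position 14: lake
  position 19: lake
  position 23: lake
  position 27: lake
  position 35: lake

7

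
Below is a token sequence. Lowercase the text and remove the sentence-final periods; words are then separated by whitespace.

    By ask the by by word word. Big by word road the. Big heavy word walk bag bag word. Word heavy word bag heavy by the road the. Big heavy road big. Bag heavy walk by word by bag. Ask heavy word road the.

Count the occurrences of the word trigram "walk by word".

Scanning the 42 overlapping trigram windows for "walk by word":
  position 35–37: walk by word

1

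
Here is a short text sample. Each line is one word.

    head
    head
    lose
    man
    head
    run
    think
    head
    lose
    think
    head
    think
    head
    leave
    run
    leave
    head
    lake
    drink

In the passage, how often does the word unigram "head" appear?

7

Scanning the 19 tokens for "head":
  position 1: head
  position 2: head
  position 5: head
  position 8: head
  position 11: head
  position 13: head
  position 17: head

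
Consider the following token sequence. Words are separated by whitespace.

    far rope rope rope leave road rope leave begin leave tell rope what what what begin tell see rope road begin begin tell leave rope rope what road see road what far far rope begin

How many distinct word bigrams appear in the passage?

35 tokens → 34 bigram windows in total.
Repeated bigrams (each contributes count−1 duplicates):
  rope rope: 3
  begin tell: 2
  far rope: 2
  rope leave: 2
  rope what: 2
  what what: 2
7 duplicate windows → 34 − 7 = 27 distinct.

27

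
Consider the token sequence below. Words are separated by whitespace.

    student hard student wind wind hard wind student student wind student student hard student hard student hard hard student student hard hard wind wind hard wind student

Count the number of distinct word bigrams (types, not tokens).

27 tokens → 26 bigram windows in total.
Repeated bigrams (each contributes count−1 duplicates):
  student hard: 5
  hard student: 4
  hard wind: 3
  student student: 3
  wind student: 3
  hard hard: 2
  student wind: 2
  wind hard: 2
  … (1 more repeated)
17 duplicate windows → 26 − 17 = 9 distinct.

9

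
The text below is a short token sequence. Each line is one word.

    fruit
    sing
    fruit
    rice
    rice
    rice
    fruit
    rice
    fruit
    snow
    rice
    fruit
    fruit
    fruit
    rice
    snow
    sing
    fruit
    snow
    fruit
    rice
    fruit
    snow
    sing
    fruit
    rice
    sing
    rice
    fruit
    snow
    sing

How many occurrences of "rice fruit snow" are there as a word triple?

Scanning the 29 overlapping trigram windows for "rice fruit snow":
  position 8–10: rice fruit snow
  position 21–23: rice fruit snow
  position 28–30: rice fruit snow

3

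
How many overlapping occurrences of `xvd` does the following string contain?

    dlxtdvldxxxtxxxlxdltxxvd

1

Sliding a length-3 window over the 24 characters (22 positions):
  position 22–24: xvd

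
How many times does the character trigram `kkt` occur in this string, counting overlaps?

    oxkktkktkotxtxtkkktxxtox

Sliding a length-3 window over the 24 characters (22 positions):
  position 3–5: kkt
  position 6–8: kkt
  position 17–19: kkt

3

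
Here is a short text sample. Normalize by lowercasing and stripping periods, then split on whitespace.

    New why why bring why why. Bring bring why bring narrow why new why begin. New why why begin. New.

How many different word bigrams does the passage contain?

20 tokens → 19 bigram windows in total.
Repeated bigrams (each contributes count−1 duplicates):
  new why: 3
  why bring: 3
  why why: 3
  begin new: 2
  bring why: 2
  why begin: 2
9 duplicate windows → 19 − 9 = 10 distinct.

10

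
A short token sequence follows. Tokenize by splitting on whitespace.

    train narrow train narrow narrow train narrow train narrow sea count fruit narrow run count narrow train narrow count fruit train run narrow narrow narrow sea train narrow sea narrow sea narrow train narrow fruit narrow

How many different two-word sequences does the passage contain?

17

36 tokens → 35 bigram windows in total.
Repeated bigrams (each contributes count−1 duplicates):
  train narrow: 7
  narrow train: 5
  narrow sea: 4
  narrow narrow: 3
  count fruit: 2
  fruit narrow: 2
  sea narrow: 2
18 duplicate windows → 35 − 18 = 17 distinct.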